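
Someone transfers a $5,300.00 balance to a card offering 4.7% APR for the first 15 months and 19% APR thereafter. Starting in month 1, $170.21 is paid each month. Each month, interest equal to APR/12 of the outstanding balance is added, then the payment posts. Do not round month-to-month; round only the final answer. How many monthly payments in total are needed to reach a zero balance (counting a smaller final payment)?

Promo months 1–15 at r₀ = 4.7%/12 = 0.00391667; months 16+ at r₁ = 19%/12 = 0.0158333.
After month 15: iterate B ← B·(1+r₀) − $170.21 for 15 months → $2,995.71.
Then at r₁ with $170.21/mo: n₂ = −ln(1 − r₁·B/P)/ln(1+r₁) ≈ 20.79 → 21 more payments.

36 months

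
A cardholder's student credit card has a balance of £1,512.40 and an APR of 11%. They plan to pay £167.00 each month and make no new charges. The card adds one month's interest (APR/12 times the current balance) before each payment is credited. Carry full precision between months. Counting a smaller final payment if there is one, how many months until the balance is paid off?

10 months

Monthly rate r = 11%/12 = 0.916667% = 0.00916667.
Recurrence: B ← B·(1+r) − £167.00.
Month 1: interest £13.86; balance after payment £1,359.26.
Month 2: interest £12.46; balance after payment £1,204.72.
Closed form: n = −ln(1 − rB₀/P)/ln(1+r) = −ln(0.91698)/ln(1.00917) ≈ 9.498, so the balance reaches zero during payment 10.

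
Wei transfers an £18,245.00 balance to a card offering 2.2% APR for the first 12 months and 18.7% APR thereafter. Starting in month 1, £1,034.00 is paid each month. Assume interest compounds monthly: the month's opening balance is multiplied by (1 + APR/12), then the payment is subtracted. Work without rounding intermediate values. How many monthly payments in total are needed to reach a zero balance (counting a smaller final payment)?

Promo months 1–12 at r₀ = 2.2%/12 = 0.00183333; months 13+ at r₁ = 18.7%/12 = 0.0155833.
After month 12: iterate B ← B·(1+r₀) − £1,034.00 for 12 months → £6,116.58.
Then at r₁ with £1,034.00/mo: n₂ = −ln(1 − r₁·B/P)/ln(1+r₁) ≈ 6.25 → 7 more payments.

19 months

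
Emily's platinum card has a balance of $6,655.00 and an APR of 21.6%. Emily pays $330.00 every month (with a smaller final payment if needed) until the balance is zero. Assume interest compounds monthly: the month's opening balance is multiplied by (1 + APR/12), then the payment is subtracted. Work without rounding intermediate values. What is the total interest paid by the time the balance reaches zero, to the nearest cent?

Monthly rate r = 21.6%/12 = 1.8% = 0.018.
Payoff takes n = ⌈−ln(1 − rB₀/P)/ln(1+r)⌉ = ⌈25.280⌉ = 26 payments; the last is $92.85.
Total paid = 25·$330.00 + $92.85 = $8,342.85.
Total interest = total paid − principal = $8,342.85 − $6,655.00 = $1,687.85.

$1,687.85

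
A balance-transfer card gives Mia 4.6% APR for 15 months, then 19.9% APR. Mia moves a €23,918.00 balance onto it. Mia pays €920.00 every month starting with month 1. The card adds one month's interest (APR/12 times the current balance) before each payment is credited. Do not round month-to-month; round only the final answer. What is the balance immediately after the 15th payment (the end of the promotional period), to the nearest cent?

Promo months 1–15 at r₀ = 4.6%/12 = 0.00383333; months 16+ at r₁ = 19.9%/12 = 0.0165833.
After month 15: iterate B ← B·(1+r₀) − €920.00 for 15 months → €11,154.29.

€11,154.29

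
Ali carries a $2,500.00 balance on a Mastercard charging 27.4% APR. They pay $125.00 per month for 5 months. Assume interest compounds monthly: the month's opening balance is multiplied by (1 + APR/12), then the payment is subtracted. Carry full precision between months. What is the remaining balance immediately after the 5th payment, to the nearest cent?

$2,144.55

Monthly rate r = 27.4%/12 = 2.28333% = 0.0228333.
Each month: B ← B·(1+r) − $125.00.
Month 1: interest $57.08; balance after payment $2,432.08.
Month 2: interest $55.53; balance after payment $2,362.62.
Month 3: interest $53.95; balance after payment $2,291.56.
Month 4: interest $52.32; balance after payment $2,218.89.
Month 5: interest $50.66; balance after payment $2,144.55.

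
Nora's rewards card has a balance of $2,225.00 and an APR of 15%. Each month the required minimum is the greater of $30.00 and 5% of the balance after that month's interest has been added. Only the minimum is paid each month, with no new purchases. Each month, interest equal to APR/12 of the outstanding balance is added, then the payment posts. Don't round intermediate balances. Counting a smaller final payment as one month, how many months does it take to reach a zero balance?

Monthly rate r = 15%/12 = 1.25% = 0.0125.
While 5% of the post-interest balance exceeds $30.00, each month B ← (B·(1+r))·(1 − 0.05), i.e. B shrinks by the factor (1+r)·0.95 = 0.96187.
This holds for months 1–35. Entering month 36 the balance is $570.80; 5% of the post-interest balance is now below $30.00, so the flat $30.00 minimum applies from here.
From month 36 a fixed $30.00 at rate r clears $570.80 in 22 more payments. Total: 35 + 22 = 57 months.

57 months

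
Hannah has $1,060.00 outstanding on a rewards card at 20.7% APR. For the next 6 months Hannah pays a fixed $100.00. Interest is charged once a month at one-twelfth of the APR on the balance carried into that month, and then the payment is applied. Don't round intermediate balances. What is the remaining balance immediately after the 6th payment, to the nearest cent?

Monthly rate r = 20.7%/12 = 1.725% = 0.01725.
Each month: B ← B·(1+r) − $100.00.
Month 1: interest $18.28; balance after payment $978.29.
Month 2: interest $16.88; balance after payment $895.16.
Month 3: interest $15.44; balance after payment $810.60.
Month 4: interest $13.98; balance after payment $724.58.
Month 5: interest $12.50; balance after payment $637.08.
Month 6: interest $10.99; balance after payment $548.07.

$548.07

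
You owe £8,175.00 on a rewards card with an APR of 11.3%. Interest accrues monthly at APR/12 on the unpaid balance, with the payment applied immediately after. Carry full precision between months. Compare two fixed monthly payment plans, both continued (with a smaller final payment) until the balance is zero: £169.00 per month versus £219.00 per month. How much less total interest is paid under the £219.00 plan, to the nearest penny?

Monthly rate r = 11.3%/12 = 0.941667% = 0.00941667.
At £169.00/mo: n = ⌈−ln(1 − rB₀/P)/ln(1+r)⌉ = 65 payments (last £145.42); total interest = total paid − £8,175.00 = £2,786.42.
At £219.00/mo: 47 payments (last £46.27); total interest £1,945.27.
Interest saved = £2,786.42 − £1,945.27 = £841.15.

£841.15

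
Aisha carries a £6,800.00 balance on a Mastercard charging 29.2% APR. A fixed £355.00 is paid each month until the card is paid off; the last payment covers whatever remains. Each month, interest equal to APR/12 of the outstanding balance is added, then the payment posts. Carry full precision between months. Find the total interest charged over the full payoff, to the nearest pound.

£2,467

Monthly rate r = 29.2%/12 = 2.43333% = 0.0243333.
Payoff takes n = ⌈−ln(1 − rB₀/P)/ln(1+r)⌉ = ⌈26.102⌉ = 27 payments; the last is £36.73.
Total paid = 26·£355.00 + £36.73 = £9,266.73.
Total interest = total paid − principal = £9,266.73 − £6,800.00 = £2,466.73.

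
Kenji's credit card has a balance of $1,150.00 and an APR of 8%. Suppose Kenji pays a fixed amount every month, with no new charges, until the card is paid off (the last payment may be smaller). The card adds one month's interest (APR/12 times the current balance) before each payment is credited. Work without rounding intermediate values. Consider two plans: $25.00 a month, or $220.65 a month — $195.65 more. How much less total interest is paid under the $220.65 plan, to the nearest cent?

Monthly rate r = 8%/12 = 0.666667% = 0.00666667.
At $25.00/mo: n = ⌈−ln(1 − rB₀/P)/ln(1+r)⌉ = 56 payments (last $3.00); total interest = total paid − $1,150.00 = $228.00.
At $220.65/mo: 6 payments (last $71.26); total interest $24.51.
Interest saved = $228.00 − $24.51 = $203.49.

$203.49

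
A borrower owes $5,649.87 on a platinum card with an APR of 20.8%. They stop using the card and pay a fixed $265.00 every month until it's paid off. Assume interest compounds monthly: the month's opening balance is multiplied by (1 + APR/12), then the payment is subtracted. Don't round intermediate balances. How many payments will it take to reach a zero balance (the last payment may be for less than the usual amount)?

27 months

Monthly rate r = 20.8%/12 = 1.73333% = 0.0173333.
Recurrence: B ← B·(1+r) − $265.00.
Month 1: interest $97.93; balance after payment $5,482.80.
Month 2: interest $95.04; balance after payment $5,312.84.
Closed form: n = −ln(1 − rB₀/P)/ln(1+r) = −ln(0.63045)/ln(1.01733) ≈ 26.845, so the balance reaches zero during payment 27.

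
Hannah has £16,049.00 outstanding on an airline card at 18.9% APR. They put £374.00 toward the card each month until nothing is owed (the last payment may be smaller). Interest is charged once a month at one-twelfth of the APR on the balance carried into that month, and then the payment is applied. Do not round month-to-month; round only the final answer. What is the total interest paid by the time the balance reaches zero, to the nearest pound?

Monthly rate r = 18.9%/12 = 1.575% = 0.01575.
Payoff takes n = ⌈−ln(1 − rB₀/P)/ln(1+r)⌉ = ⌈72.091⌉ = 73 payments; the last is £34.18.
Total paid = 72·£374.00 + £34.18 = £26,962.18.
Total interest = total paid − principal = £26,962.18 − £16,049.00 = £10,913.18.

£10,913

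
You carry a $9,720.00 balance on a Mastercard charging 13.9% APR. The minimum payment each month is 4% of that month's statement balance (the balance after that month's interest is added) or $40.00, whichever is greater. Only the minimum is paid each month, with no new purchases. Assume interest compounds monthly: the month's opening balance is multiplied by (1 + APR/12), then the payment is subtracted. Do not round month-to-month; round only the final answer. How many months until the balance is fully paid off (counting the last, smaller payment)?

Monthly rate r = 13.9%/12 = 1.15833% = 0.0115833.
While 4% of the post-interest balance exceeds $40.00, each month B ← (B·(1+r))·(1 − 0.04), i.e. B shrinks by the factor (1+r)·0.96 = 0.97112.
This holds for months 1–78. Entering month 79 the balance is $988.44; 4% of the post-interest balance is now below $40.00, so the flat $40.00 minimum applies from here.
From month 79 a fixed $40.00 at rate r clears $988.44 in 30 more payments. Total: 78 + 30 = 108 months.

108 months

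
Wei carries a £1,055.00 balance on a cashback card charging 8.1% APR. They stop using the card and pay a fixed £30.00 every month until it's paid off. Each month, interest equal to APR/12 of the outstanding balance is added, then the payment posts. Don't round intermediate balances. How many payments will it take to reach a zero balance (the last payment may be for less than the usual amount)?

Monthly rate r = 8.1%/12 = 0.675% = 0.00675.
Recurrence: B ← B·(1+r) − £30.00.
Month 1: interest £7.12; balance after payment £1,032.12.
Month 2: interest £6.97; balance after payment £1,009.09.
Closed form: n = −ln(1 − rB₀/P)/ln(1+r) = −ln(0.76262)/ln(1.00675) ≈ 40.282, so the balance reaches zero during payment 41.

41 months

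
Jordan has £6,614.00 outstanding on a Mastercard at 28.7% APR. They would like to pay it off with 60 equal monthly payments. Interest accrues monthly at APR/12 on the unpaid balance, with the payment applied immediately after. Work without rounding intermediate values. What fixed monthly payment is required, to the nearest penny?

£208.73

Monthly rate r = 28.7%/12 = 2.39167% = 0.0239167.
Level-payment amortization: P = B₀·r / (1 − (1+r)^(−n)) = 6614.00·0.0239167 / (1 − 1.02392^(−60)).
Denominator 1 − (1+r)^(−60) = 0.757828369.
P = 158.185 / 0.757828369 ≈ 208.73.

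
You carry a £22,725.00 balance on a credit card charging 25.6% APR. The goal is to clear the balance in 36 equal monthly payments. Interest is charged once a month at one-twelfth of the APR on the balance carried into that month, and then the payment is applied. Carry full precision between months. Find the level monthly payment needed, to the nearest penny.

£910.77

Monthly rate r = 25.6%/12 = 2.13333% = 0.0213333.
Level-payment amortization: P = B₀·r / (1 − (1+r)^(−n)) = 22725.00·0.0213333 / (1 − 1.02133^(−36)).
Denominator 1 − (1+r)^(−36) = 0.53229741.
P = 484.8 / 0.53229741 ≈ 910.77.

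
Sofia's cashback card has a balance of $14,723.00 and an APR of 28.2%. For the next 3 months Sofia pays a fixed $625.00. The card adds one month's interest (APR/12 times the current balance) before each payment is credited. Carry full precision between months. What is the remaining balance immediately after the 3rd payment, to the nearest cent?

Monthly rate r = 28.2%/12 = 2.35% = 0.0235.
Each month: B ← B·(1+r) − $625.00.
Month 1: interest $345.99; balance after payment $14,443.99.
Month 2: interest $339.43; balance after payment $14,158.42.
Month 3: interest $332.72; balance after payment $13,866.15.

$13,866.15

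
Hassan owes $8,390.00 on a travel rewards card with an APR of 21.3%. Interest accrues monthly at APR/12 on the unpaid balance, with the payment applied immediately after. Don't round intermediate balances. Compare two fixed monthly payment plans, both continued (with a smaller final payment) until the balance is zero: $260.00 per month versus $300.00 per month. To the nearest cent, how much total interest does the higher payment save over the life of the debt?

$871.28

Monthly rate r = 21.3%/12 = 1.775% = 0.01775.
At $260.00/mo: n = ⌈−ln(1 − rB₀/P)/ln(1+r)⌉ = 49 payments (last $88.09); total interest = total paid − $8,390.00 = $4,178.09.
At $300.00/mo: 39 payments (last $296.81); total interest $3,306.81.
Interest saved = $4,178.09 − $3,306.81 = $871.28.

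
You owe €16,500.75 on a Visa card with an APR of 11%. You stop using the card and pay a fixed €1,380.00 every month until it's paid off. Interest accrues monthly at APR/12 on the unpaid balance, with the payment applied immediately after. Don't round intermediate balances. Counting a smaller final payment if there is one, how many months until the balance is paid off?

Monthly rate r = 11%/12 = 0.916667% = 0.00916667.
Recurrence: B ← B·(1+r) − €1,380.00.
Month 1: interest €151.26; balance after payment €15,272.01.
Month 2: interest €139.99; balance after payment €14,032.00.
Closed form: n = −ln(1 − rB₀/P)/ln(1+r) = −ln(0.89039)/ln(1.00917) ≈ 12.723, so the balance reaches zero during payment 13.

13 months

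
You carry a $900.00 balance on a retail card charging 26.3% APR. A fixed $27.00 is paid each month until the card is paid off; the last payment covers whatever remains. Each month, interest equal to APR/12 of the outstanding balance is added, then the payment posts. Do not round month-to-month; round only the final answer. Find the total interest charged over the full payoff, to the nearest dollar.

Monthly rate r = 26.3%/12 = 2.19167% = 0.0219167.
Payoff takes n = ⌈−ln(1 − rB₀/P)/ln(1+r)⌉ = ⌈60.489⌉ = 61 payments; the last is $13.27.
Total paid = 60·$27.00 + $13.27 = $1,633.27.
Total interest = total paid − principal = $1,633.27 − $900.00 = $733.27.

$733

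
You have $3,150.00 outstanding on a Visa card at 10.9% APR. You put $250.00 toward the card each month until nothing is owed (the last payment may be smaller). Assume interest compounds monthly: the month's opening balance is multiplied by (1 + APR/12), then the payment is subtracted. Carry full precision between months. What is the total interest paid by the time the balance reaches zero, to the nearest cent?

$210.76

Monthly rate r = 10.9%/12 = 0.908333% = 0.00908333.
Payoff takes n = ⌈−ln(1 − rB₀/P)/ln(1+r)⌉ = ⌈13.442⌉ = 14 payments; the last is $110.76.
Total paid = 13·$250.00 + $110.76 = $3,360.76.
Total interest = total paid − principal = $3,360.76 − $3,150.00 = $210.76.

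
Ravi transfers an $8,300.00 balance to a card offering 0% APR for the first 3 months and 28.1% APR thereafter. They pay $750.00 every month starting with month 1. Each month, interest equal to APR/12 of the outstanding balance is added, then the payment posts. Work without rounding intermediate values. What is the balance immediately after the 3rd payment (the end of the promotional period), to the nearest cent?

$6,050.00

Promo months 1–3 at r₀ = 0%/12 = 0; months 4+ at r₁ = 28.1%/12 = 0.0234167.
After month 3 (no interest yet): B = $8,300.00 − 3·$750.00 = $6,050.00.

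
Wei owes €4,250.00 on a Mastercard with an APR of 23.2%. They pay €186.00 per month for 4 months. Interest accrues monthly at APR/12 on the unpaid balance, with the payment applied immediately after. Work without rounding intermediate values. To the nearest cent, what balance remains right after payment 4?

Monthly rate r = 23.2%/12 = 1.93333% = 0.0193333.
Each month: B ← B·(1+r) − €186.00.
Month 1: interest €82.17; balance after payment €4,146.17.
Month 2: interest €80.16; balance after payment €4,040.33.
Month 3: interest €78.11; balance after payment €3,932.44.
Month 4: interest €76.03; balance after payment €3,822.47.

€3,822.47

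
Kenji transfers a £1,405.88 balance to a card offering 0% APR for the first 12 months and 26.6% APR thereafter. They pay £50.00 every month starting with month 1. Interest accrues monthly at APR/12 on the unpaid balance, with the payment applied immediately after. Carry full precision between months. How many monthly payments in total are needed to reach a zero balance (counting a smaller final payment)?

33 months

Promo months 1–12 at r₀ = 0%/12 = 0; months 13+ at r₁ = 26.6%/12 = 0.0221667.
After month 12 (no interest yet): B = £1,405.88 − 12·£50.00 = £805.88.
Then at r₁ with £50.00/mo: n₂ = −ln(1 − r₁·B/P)/ln(1+r₁) ≈ 20.16 → 21 more payments.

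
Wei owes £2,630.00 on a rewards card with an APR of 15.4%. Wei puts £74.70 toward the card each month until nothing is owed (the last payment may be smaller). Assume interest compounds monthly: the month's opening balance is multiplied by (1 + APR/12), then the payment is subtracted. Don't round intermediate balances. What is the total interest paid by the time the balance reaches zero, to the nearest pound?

£892

Monthly rate r = 15.4%/12 = 1.28333% = 0.0128333.
Payoff takes n = ⌈−ln(1 − rB₀/P)/ln(1+r)⌉ = ⌈47.144⌉ = 48 payments; the last is £10.84.
Total paid = 47·£74.70 + £10.84 = £3,521.74.
Total interest = total paid − principal = £3,521.74 − £2,630.00 = £891.74.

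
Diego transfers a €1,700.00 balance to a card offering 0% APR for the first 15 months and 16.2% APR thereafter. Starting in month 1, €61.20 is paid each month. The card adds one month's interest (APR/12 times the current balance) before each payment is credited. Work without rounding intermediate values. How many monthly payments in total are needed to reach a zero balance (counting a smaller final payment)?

30 payments

Promo months 1–15 at r₀ = 0%/12 = 0; months 16+ at r₁ = 16.2%/12 = 0.0135.
After month 15 (no interest yet): B = €1,700.00 − 15·€61.20 = €782.00.
Then at r₁ with €61.20/mo: n₂ = −ln(1 − r₁·B/P)/ln(1+r₁) ≈ 14.12 → 15 more payments.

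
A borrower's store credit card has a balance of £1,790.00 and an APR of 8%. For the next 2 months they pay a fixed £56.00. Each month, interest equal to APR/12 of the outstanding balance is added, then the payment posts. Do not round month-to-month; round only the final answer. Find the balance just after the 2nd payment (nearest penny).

£1,701.57

Monthly rate r = 8%/12 = 0.666667% = 0.00666667.
Each month: B ← B·(1+r) − £56.00.
Month 1: interest £11.93; balance after payment £1,745.93.
Month 2: interest £11.64; balance after payment £1,701.57.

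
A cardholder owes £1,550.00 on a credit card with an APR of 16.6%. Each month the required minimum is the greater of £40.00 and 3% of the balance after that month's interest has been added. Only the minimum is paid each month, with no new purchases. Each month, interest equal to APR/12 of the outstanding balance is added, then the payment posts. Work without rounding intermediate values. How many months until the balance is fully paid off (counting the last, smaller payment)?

Monthly rate r = 16.6%/12 = 1.38333% = 0.0138333.
While 3% of the post-interest balance exceeds £40.00, each month B ← (B·(1+r))·(1 − 0.03), i.e. B shrinks by the factor (1+r)·0.97 = 0.98342.
This holds for months 1–10. Entering month 11 the balance is £1,311.34; 3% of the post-interest balance is now below £40.00, so the flat £40.00 minimum applies from here.
From month 11 a fixed £40.00 at rate r clears £1,311.34 in 44 more payments. Total: 10 + 44 = 54 months.

54 months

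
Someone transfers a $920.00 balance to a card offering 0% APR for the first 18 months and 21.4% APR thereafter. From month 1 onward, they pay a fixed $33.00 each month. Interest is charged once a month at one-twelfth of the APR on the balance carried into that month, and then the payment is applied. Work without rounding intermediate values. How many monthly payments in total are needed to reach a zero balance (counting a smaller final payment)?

29 months

Promo months 1–18 at r₀ = 0%/12 = 0; months 19+ at r₁ = 21.4%/12 = 0.0178333.
After month 18 (no interest yet): B = $920.00 − 18·$33.00 = $326.00.
Then at r₁ with $33.00/mo: n₂ = −ln(1 − r₁·B/P)/ln(1+r₁) ≈ 10.96 → 11 more payments.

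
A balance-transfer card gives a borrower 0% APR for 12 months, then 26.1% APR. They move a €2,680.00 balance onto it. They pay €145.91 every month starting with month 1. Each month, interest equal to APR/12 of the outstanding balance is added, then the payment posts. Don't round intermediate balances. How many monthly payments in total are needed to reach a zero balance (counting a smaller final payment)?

19 payments

Promo months 1–12 at r₀ = 0%/12 = 0; months 13+ at r₁ = 26.1%/12 = 0.02175.
After month 12 (no interest yet): B = €2,680.00 − 12·€145.91 = €929.08.
Then at r₁ with €145.91/mo: n₂ = −ln(1 − r₁·B/P)/ln(1+r₁) ≈ 6.93 → 7 more payments.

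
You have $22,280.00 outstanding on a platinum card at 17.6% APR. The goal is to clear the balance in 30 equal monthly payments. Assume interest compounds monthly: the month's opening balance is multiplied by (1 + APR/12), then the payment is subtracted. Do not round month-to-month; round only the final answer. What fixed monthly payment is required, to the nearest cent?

Monthly rate r = 17.6%/12 = 1.46667% = 0.0146667.
Level-payment amortization: P = B₀·r / (1 − (1+r)^(−n)) = 22280.00·0.0146667 / (1 − 1.01467^(−30)).
Denominator 1 − (1+r)^(−30) = 0.353902295.
P = 326.773 / 0.353902295 ≈ 923.34.

$923.34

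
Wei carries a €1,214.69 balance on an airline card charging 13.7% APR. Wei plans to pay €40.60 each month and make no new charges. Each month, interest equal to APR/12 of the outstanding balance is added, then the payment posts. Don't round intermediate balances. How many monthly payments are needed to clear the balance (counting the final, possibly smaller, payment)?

37 payments

Monthly rate r = 13.7%/12 = 1.14167% = 0.0114167.
Recurrence: B ← B·(1+r) − €40.60.
Month 1: interest €13.87; balance after payment €1,187.96.
Month 2: interest €13.56; balance after payment €1,160.92.
Closed form: n = −ln(1 − rB₀/P)/ln(1+r) = −ln(0.65843)/ln(1.01142) ≈ 36.813, so the balance reaches zero during payment 37.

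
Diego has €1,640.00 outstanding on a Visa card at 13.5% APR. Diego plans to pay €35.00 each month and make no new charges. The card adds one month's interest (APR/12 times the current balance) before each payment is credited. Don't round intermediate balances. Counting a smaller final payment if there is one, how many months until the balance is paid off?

67 payments

Monthly rate r = 13.5%/12 = 1.125% = 0.01125.
Recurrence: B ← B·(1+r) − €35.00.
Month 1: interest €18.45; balance after payment €1,623.45.
Month 2: interest €18.26; balance after payment €1,606.71.
Closed form: n = −ln(1 − rB₀/P)/ln(1+r) = −ln(0.47286)/ln(1.01125) ≈ 66.948, so the balance reaches zero during payment 67.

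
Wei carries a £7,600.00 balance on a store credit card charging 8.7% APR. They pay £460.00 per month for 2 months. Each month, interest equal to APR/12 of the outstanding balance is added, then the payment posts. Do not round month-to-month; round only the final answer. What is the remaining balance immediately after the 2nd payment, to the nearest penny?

Monthly rate r = 8.7%/12 = 0.725% = 0.00725.
Each month: B ← B·(1+r) − £460.00.
Month 1: interest £55.10; balance after payment £7,195.10.
Month 2: interest £52.16; balance after payment £6,787.26.

£6,787.26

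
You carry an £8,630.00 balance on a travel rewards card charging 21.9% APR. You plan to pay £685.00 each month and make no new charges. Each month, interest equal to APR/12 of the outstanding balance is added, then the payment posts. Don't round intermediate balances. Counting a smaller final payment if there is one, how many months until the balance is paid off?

15 payments

Monthly rate r = 21.9%/12 = 1.825% = 0.01825.
Recurrence: B ← B·(1+r) − £685.00.
Month 1: interest £157.50; balance after payment £8,102.50.
Month 2: interest £147.87; balance after payment £7,565.37.
Closed form: n = −ln(1 − rB₀/P)/ln(1+r) = −ln(0.77008)/ln(1.01825) ≈ 14.446, so the balance reaches zero during payment 15.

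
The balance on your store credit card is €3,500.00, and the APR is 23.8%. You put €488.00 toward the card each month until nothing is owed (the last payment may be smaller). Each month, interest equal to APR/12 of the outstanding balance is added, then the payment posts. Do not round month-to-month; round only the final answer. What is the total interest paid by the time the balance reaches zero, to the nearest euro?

Monthly rate r = 23.8%/12 = 1.98333% = 0.0198333.
Payoff takes n = ⌈−ln(1 − rB₀/P)/ln(1+r)⌉ = ⌈7.813⌉ = 8 payments; the last is €397.43.
Total paid = 7·€488.00 + €397.43 = €3,813.43.
Total interest = total paid − principal = €3,813.43 − €3,500.00 = €313.43.

€313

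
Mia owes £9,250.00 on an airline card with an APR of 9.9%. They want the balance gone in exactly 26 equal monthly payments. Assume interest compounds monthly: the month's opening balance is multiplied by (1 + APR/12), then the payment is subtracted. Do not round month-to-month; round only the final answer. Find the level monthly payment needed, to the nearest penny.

Monthly rate r = 9.9%/12 = 0.825% = 0.00825.
Level-payment amortization: P = B₀·r / (1 − (1+r)^(−n)) = 9250.00·0.00825 / (1 − 1.00825^(−26)).
Denominator 1 − (1+r)^(−26) = 0.192344784.
P = 76.3125 / 0.192344784 ≈ 396.75.

£396.75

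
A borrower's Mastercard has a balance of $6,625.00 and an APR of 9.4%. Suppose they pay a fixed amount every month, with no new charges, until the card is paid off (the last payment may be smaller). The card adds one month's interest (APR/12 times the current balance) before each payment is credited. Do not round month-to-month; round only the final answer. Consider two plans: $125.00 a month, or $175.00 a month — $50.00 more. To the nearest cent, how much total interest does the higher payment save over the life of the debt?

Monthly rate r = 9.4%/12 = 0.783333% = 0.00783333.
At $125.00/mo: n = ⌈−ln(1 − rB₀/P)/ln(1+r)⌉ = 69 payments (last $93.60); total interest = total paid − $6,625.00 = $1,968.60.
At $175.00/mo: 46 payments (last $14.15); total interest $1,264.15.
Interest saved = $1,968.60 − $1,264.15 = $704.45.

$704.45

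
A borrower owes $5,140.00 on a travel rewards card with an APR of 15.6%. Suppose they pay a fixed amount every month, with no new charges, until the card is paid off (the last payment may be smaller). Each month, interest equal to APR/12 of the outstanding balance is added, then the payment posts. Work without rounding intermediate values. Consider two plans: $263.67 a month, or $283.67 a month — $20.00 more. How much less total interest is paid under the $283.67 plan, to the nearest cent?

Monthly rate r = 15.6%/12 = 1.3% = 0.013.
At $263.67/mo: n = ⌈−ln(1 − rB₀/P)/ln(1+r)⌉ = 23 payments (last $165.74); total interest = total paid − $5,140.00 = $826.48.
At $283.67/mo: 21 payments (last $226.10); total interest $759.50.
Interest saved = $826.48 − $759.50 = $66.98.

$66.98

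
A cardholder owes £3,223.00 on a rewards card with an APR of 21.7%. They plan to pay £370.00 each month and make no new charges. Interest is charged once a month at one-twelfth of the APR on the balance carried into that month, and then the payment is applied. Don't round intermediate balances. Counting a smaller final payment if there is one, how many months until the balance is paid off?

Monthly rate r = 21.7%/12 = 1.80833% = 0.0180833.
Recurrence: B ← B·(1+r) − £370.00.
Month 1: interest £58.28; balance after payment £2,911.28.
Month 2: interest £52.65; balance after payment £2,593.93.
Closed form: n = −ln(1 − rB₀/P)/ln(1+r) = −ln(0.84248)/ln(1.01808) ≈ 9.564, so the balance reaches zero during payment 10.

10 months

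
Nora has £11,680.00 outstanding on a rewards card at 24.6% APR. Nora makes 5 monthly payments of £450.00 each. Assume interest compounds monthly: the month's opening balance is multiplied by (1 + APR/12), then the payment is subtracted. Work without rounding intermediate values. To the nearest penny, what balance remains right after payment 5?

£10,583.14

Monthly rate r = 24.6%/12 = 2.05% = 0.0205.
Each month: B ← B·(1+r) − £450.00.
Month 1: interest £239.44; balance after payment £11,469.44.
Month 2: interest £235.12; balance after payment £11,254.56.
Month 3: interest £230.72; balance after payment £11,035.28.
Month 4: interest £226.22; balance after payment £10,811.51.
Month 5: interest £221.64; balance after payment £10,583.14.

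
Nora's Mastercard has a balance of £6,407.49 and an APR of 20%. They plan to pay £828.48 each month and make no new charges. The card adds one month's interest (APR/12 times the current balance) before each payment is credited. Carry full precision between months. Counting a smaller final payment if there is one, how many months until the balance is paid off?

9 months

Monthly rate r = 20%/12 = 1.66667% = 0.0166667.
Recurrence: B ← B·(1+r) − £828.48.
Month 1: interest £106.79; balance after payment £5,685.80.
Month 2: interest £94.76; balance after payment £4,952.08.
Closed form: n = −ln(1 − rB₀/P)/ln(1+r) = −ln(0.8711)/ln(1.01667) ≈ 8.349, so the balance reaches zero during payment 9.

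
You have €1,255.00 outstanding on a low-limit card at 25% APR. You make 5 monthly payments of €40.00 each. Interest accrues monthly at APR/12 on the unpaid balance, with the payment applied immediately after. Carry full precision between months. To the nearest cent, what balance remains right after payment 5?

€1,182.78

Monthly rate r = 25%/12 = 2.08333% = 0.0208333.
Each month: B ← B·(1+r) − €40.00.
Month 1: interest €26.15; balance after payment €1,241.15.
Month 2: interest €25.86; balance after payment €1,227.00.
Month 3: interest €25.56; balance after payment €1,212.57.
Month 4: interest €25.26; balance after payment €1,197.83.
Month 5: interest €24.95; balance after payment €1,182.78.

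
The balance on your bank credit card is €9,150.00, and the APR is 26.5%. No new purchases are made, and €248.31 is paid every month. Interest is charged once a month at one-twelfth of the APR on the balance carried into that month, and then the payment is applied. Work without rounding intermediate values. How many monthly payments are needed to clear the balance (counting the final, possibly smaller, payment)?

Monthly rate r = 26.5%/12 = 2.20833% = 0.0220833.
Recurrence: B ← B·(1+r) − €248.31.
Month 1: interest €202.06; balance after payment €9,103.75.
Month 2: interest €201.04; balance after payment €9,056.48.
Closed form: n = −ln(1 − rB₀/P)/ln(1+r) = −ln(0.18625)/ln(1.02208) ≈ 76.943, so the balance reaches zero during payment 77.

77 months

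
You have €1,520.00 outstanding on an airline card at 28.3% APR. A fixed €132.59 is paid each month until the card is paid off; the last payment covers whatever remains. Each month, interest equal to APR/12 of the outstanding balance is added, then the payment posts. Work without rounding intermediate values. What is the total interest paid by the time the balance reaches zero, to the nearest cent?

Monthly rate r = 28.3%/12 = 2.35833% = 0.0235833.
Payoff takes n = ⌈−ln(1 − rB₀/P)/ln(1+r)⌉ = ⌈13.522⌉ = 14 payments; the last is €69.65.
Total paid = 13·€132.59 + €69.65 = €1,793.32.
Total interest = total paid − principal = €1,793.32 − €1,520.00 = €273.32.

€273.32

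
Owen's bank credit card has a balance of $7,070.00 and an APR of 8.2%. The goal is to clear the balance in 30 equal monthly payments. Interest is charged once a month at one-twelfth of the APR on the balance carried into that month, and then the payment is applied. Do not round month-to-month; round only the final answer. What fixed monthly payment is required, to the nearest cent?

Monthly rate r = 8.2%/12 = 0.683333% = 0.00683333.
Level-payment amortization: P = B₀·r / (1 − (1+r)^(−n)) = 7070.00·0.00683333 / (1 − 1.00683^(−30)).
Denominator 1 − (1+r)^(−30) = 0.184784479.
P = 48.3117 / 0.184784479 ≈ 261.45.

$261.45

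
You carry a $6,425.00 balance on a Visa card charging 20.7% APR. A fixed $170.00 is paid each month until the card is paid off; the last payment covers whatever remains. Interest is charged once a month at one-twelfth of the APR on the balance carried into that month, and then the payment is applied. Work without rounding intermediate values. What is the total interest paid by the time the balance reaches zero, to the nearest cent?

Monthly rate r = 20.7%/12 = 1.725% = 0.01725.
Payoff takes n = ⌈−ln(1 − rB₀/P)/ln(1+r)⌉ = ⌈61.709⌉ = 62 payments; the last is $120.85.
Total paid = 61·$170.00 + $120.85 = $10,490.85.
Total interest = total paid − principal = $10,490.85 − $6,425.00 = $4,065.85.

$4,065.85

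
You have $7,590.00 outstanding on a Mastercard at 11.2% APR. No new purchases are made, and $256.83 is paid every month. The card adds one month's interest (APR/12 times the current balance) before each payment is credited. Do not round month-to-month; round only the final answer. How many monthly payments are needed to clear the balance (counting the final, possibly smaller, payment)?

35 payments

Monthly rate r = 11.2%/12 = 0.933333% = 0.00933333.
Recurrence: B ← B·(1+r) − $256.83.
Month 1: interest $70.84; balance after payment $7,404.01.
Month 2: interest $69.10; balance after payment $7,216.28.
Closed form: n = −ln(1 − rB₀/P)/ln(1+r) = −ln(0.72418)/ln(1.00933) ≈ 34.738, so the balance reaches zero during payment 35.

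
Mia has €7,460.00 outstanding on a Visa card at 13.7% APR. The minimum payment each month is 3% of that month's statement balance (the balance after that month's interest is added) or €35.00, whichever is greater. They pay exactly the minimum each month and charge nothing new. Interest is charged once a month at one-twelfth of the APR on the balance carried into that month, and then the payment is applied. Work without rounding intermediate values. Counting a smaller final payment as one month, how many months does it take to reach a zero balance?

Monthly rate r = 13.7%/12 = 1.14167% = 0.0114167.
While 3% of the post-interest balance exceeds €35.00, each month B ← (B·(1+r))·(1 − 0.03), i.e. B shrinks by the factor (1+r)·0.97 = 0.98107.
This holds for months 1–98. Entering month 99 the balance is €1,146.88; 3% of the post-interest balance is now below €35.00, so the flat €35.00 minimum applies from here.
From month 99 a fixed €35.00 at rate r clears €1,146.88 in 42 more payments. Total: 98 + 42 = 140 months.

140 months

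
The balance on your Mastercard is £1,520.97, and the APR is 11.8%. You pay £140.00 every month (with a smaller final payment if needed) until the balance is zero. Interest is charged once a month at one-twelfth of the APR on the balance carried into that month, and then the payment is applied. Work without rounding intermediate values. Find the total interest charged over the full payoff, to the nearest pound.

Monthly rate r = 11.8%/12 = 0.983333% = 0.00983333.
Payoff takes n = ⌈−ln(1 − rB₀/P)/ln(1+r)⌉ = ⌈11.546⌉ = 12 payments; the last is £76.57.
Total paid = 11·£140.00 + £76.57 = £1,616.57.
Total interest = total paid − principal = £1,616.57 − £1,520.97 = £95.60.

£96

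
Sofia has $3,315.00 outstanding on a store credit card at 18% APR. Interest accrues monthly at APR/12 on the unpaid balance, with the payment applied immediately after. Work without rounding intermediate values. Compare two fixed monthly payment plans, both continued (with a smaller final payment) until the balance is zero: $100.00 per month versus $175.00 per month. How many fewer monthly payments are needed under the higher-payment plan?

24 fewer payments

Monthly rate r = 18%/12 = 1.5% = 0.015.
At $100.00/mo: n = ⌈−ln(1 − rB₀/P)/ln(1+r)⌉ = 47 payments (last $18.83); total interest = total paid − $3,315.00 = $1,303.83.
At $175.00/mo: 23 payments (last $79.37); total interest $614.37.
Payments saved = 47 − 23 = 24.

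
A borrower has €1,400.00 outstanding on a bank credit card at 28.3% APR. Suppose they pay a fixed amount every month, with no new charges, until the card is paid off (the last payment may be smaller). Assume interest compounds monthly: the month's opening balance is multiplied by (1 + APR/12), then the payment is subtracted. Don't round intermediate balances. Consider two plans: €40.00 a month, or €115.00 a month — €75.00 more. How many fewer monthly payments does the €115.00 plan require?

60 fewer payments

Monthly rate r = 28.3%/12 = 2.35833% = 0.0235833.
At €40.00/mo: n = ⌈−ln(1 − rB₀/P)/ln(1+r)⌉ = 75 payments (last €35.14); total interest = total paid − €1,400.00 = €1,595.14.
At €115.00/mo: 15 payments (last €59.95); total interest €269.95.
Payments saved = 75 − 15 = 60.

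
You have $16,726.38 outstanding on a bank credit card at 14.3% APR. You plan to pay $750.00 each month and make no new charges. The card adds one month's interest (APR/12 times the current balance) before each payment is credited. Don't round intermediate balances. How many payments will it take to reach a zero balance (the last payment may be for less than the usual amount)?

27 payments

Monthly rate r = 14.3%/12 = 1.19167% = 0.0119167.
Recurrence: B ← B·(1+r) − $750.00.
Month 1: interest $199.32; balance after payment $16,175.70.
Month 2: interest $192.76; balance after payment $15,618.46.
Closed form: n = −ln(1 − rB₀/P)/ln(1+r) = −ln(0.73424)/ln(1.01192) ≈ 26.078, so the balance reaches zero during payment 27.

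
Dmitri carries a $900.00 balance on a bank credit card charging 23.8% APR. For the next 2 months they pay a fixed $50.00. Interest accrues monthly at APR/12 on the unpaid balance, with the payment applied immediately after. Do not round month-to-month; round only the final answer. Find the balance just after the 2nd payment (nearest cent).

Monthly rate r = 23.8%/12 = 1.98333% = 0.0198333.
Each month: B ← B·(1+r) − $50.00.
Month 1: interest $17.85; balance after payment $867.85.
Month 2: interest $17.21; balance after payment $835.06.

$835.06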